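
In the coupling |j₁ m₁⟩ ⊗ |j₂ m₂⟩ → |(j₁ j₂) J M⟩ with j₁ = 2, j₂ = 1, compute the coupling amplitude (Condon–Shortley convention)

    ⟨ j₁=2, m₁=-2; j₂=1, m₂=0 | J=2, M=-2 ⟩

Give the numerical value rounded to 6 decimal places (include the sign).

triangle: 1!*3!*1!/6! = 6/720
(j±m)!: 0!*4!*1!*1!*0!*4! = 576
prefactor² = (2J+1)*Δ*N² = 24
  k=1: −1/(1!*0!*3!*0!*0!*1!) = -1/6
Σ = -1/6  ⇒  CG² = 24*(-1/6)² = 2/3
CG = −√(2/3) = -0.816497

−√(2/3) = -0.816497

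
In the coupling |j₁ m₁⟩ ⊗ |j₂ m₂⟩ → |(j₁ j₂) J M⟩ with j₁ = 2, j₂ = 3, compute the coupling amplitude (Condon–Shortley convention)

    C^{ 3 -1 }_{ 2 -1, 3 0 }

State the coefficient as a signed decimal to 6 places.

√[7·2!2!4!/9! · 1!3!3!3!2!4!] = √(96/5)
  +(−1)^1/∏(1,1,2,2,0,2)! = -1/8  (running -1/8)
  +(−1)^2/∏(2,0,1,1,1,3)! = 1/12  (running -1/24)
⟨..|..⟩ = √(96/5)·(-1/24) = -0.182574

−√(1/30) ≈ -0.182574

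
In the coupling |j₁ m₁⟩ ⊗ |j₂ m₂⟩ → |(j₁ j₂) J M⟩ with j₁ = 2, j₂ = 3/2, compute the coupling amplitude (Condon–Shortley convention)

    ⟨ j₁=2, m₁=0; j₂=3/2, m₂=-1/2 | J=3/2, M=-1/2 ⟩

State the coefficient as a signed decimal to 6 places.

−√(1/5) = -0.447214

√[4·2!2!1!/6! · 2!2!1!2!1!2!] = √(16/45)
  +(−1)^0/∏(0,2,2,1,0,0)! = 1/4  (running 1/4)
  +(−1)^1/∏(1,1,1,0,1,1)! = -1  (running -3/4)
⟨..|..⟩ = √(16/45)·(-3/4) = -0.447214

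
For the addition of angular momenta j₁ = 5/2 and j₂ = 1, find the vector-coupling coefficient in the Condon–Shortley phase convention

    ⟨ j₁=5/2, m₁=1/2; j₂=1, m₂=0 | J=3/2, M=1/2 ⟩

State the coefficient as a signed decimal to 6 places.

j₁+j₂−J=2  J+j₁−j₂=3  J−j₁+j₂=0  j₁+j₂+J+1=6
(j₁±m₁, j₂±m₂, J±M) = (3,2,1,1,2,1)
P² = 8/5
sum k=1..1:
  [1] −1/2 = -1/2
S = -1/2
C² = P²·S² = 2/5 ; C = -0.632456

−√(2/5) ≈ -0.632456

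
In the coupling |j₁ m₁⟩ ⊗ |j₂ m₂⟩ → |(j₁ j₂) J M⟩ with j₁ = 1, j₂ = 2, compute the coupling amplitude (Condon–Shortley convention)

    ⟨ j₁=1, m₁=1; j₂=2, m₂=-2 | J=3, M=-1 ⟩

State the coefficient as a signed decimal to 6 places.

triangle: 0!*2!*4!/7! = 48/5040
(j±m)!: 2!*0!*0!*4!*2!*4! = 2304
prefactor² = (2J+1)*Δ*N² = 768/5
  k=0: +1/(0!*0!*0!*0!*2!*4!) = 1/48
Σ = 1/48  ⇒  CG² = 768/5*1/48² = 1/15
CG = +√(1/15) = +0.258199

+√(1/15) ≈ +0.258199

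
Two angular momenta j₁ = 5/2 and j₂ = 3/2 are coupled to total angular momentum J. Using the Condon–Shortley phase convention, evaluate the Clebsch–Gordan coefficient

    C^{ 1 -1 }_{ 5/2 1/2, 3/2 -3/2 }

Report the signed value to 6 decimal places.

+√(1/20) = +0.223607

triangle: 3!*2!*0!/6! = 12/720
(j±m)!: 3!*2!*0!*3!*0!*2! = 144
prefactor² = (2J+1)*Δ*N² = 36/5
  k=0: +1/(0!*3!*2!*0!*0!*0!) = 1/12
Σ = 1/12  ⇒  CG² = 36/5*1/12² = 1/20
CG = +√(1/20) = +0.223607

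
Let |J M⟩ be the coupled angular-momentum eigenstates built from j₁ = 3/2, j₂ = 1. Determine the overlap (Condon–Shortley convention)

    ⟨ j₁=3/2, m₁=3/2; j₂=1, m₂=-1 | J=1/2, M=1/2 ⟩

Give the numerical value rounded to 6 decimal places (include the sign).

triangle: 2!×1!×0!/4! = 2/24
(j±m)!: 3!×0!×0!×2!×1!×0! = 12
prefactor² = (2J+1)×Δ×N² = 2
  k=0: +1/(0!×2!×0!×0!×1!×0!) = 1/2
Σ = 1/2  ⇒  CG² = 2×1/2² = 1/2
CG = +√(1/2) = +0.707107

+√(1/2) ≈ +0.707107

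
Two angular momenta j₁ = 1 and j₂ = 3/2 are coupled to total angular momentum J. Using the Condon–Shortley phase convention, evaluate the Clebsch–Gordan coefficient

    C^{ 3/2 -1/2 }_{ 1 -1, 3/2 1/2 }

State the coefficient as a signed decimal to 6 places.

−√(8/15) = -0.730297

triangle: 1!×1!×2!/5! = 2/120
(j±m)!: 0!×2!×2!×1!×1!×2! = 8
prefactor² = (2J+1)×Δ×N² = 8/15
  k=1: −1/(1!×0!×1!×1!×0!×1!) = -1
Σ = -1  ⇒  CG² = 8/15×(-1)² = 8/15
CG = −√(8/15) = -0.730297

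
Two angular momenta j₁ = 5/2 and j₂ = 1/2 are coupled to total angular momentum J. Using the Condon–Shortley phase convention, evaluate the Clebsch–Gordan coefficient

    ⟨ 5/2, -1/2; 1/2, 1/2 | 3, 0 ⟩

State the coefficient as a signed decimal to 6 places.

√[7·0!5!1!/7! · 2!3!1!0!3!3!] = √(72)
  +(−1)^0/∏(0,0,3,1,2,0)! = 1/12  (running 1/12)
⟨..|..⟩ = √(72)·(1/12) = +0.707107

+√(1/2) ≈ +0.707107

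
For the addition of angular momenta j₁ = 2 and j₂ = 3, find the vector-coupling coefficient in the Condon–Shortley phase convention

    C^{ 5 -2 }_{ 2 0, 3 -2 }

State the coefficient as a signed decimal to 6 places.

√[11·0!4!6!/11! · 2!2!1!5!3!7!] = √(69120)
  +(−1)^0/∏(0,0,2,1,2,5)! = 1/480  (running 1/480)
⟨..|..⟩ = √(69120)·(1/480) = +0.547723

+√(3/10) ≈ +0.547723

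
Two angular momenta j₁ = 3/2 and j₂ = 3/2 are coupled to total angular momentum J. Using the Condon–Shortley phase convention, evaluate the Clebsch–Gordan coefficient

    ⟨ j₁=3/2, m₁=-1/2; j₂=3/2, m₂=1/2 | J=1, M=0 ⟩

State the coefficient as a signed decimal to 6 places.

√[3·2!1!1!/5! · 1!2!2!1!1!1!] = √(1/5)
  +(−1)^1/∏(1,1,1,1,0,0)! = -1  (running -1)
  +(−1)^2/∏(2,0,0,0,1,1)! = 1/2  (running -1/2)
⟨..|..⟩ = √(1/5)·(-1/2) = -0.223607

−√(1/20) = -0.223607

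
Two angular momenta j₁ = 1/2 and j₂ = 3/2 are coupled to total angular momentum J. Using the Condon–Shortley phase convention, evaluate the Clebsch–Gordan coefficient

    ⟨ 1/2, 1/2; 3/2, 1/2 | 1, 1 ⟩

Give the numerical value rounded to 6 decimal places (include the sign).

triangle: 1!*0!*2!/4! = 2/24
(j±m)!: 1!*0!*2!*1!*2!*0! = 4
prefactor² = (2J+1)*Δ*N² = 1
  k=0: +1/(0!*1!*0!*2!*0!*0!) = 1/2
Σ = 1/2  ⇒  CG² = 1*1/2² = 1/4
CG = +√(1/4) = +0.500000

+√(1/4) ≈ +0.500000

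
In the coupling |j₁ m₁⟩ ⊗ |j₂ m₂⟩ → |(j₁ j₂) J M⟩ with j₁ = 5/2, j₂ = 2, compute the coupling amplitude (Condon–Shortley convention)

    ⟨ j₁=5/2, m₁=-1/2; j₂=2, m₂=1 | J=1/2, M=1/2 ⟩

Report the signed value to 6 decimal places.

-0.365148  (= −√(2/15))

j₁+j₂−J=4  J+j₁−j₂=1  J−j₁+j₂=0  j₁+j₂+J+1=6
(j₁±m₁, j₂±m₂, J±M) = (2,3,3,1,1,0)
P² = 24/5
sum k=3..3:
  [3] −1/6 = -1/6
S = -1/6
C² = P²·S² = 2/15 ; C = -0.365148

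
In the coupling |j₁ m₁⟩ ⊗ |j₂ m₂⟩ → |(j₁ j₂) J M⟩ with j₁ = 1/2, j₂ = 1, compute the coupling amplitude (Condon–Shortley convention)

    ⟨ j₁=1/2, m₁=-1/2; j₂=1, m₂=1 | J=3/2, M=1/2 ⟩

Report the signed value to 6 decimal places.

triangle: 0!·1!·2!/4! = 2/24
(j±m)!: 0!·1!·2!·0!·2!·1! = 4
prefactor² = (2J+1)·Δ·N² = 4/3
  k=0: +1/(0!·0!·1!·2!·0!·0!) = 1/2
Σ = 1/2  ⇒  CG² = 4/3·1/2² = 1/3
CG = +√(1/3) = +0.577350

+0.577350  (= +√(1/3))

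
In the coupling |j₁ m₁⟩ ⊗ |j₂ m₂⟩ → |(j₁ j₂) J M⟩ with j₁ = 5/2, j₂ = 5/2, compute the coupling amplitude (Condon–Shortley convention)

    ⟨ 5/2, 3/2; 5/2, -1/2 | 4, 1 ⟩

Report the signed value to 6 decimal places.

+0.597614

√[9·1!4!4!/10! · 4!1!2!3!5!3!] = √(10368/35)
  +(−1)^0/∏(0,1,1,2,3,2)! = 1/24  (running 1/24)
  +(−1)^1/∏(1,0,0,1,4,3)! = -1/144  (running 5/144)
⟨..|..⟩ = √(10368/35)·(5/144) = +0.597614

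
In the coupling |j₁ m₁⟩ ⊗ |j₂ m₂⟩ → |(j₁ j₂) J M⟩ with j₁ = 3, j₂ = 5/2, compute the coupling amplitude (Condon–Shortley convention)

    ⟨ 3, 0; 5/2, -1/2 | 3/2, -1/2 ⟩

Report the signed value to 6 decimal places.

triangle: 4!·2!·1!/8! = 48/40320
(j±m)!: 3!·3!·2!·3!·1!·2! = 864
prefactor² = (2J+1)·Δ·N² = 144/35
  k=1: −1/(1!·3!·2!·1!·0!·0!) = -1/12
  k=2: +1/(2!·2!·1!·0!·1!·1!) = 1/4
Σ = 1/6  ⇒  CG² = 144/35·1/6² = 4/35
CG = +√(4/35) = +0.338062

+√(4/35) ≈ +0.338062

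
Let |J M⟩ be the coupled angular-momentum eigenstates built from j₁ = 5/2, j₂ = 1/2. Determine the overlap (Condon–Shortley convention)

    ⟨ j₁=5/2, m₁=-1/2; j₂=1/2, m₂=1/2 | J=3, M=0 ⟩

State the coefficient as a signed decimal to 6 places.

triangle: 0!×5!×1!/7! = 120/5040
(j±m)!: 2!×3!×1!×0!×3!×3! = 432
prefactor² = (2J+1)×Δ×N² = 72
  k=0: +1/(0!×0!×3!×1!×2!×0!) = 1/12
Σ = 1/12  ⇒  CG² = 72×1/12² = 1/2
CG = +√(1/2) = +0.707107

+0.707107  (= +√(1/2))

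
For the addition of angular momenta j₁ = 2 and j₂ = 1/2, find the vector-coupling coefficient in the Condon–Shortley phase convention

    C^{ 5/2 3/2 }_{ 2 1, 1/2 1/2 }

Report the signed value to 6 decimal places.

+√(4/5) ≈ +0.894427

triangle: 0!*4!*1!/6! = 24/720
(j±m)!: 3!*1!*1!*0!*4!*1! = 144
prefactor² = (2J+1)*Δ*N² = 144/5
  k=0: +1/(0!*0!*1!*1!*3!*0!) = 1/6
Σ = 1/6  ⇒  CG² = 144/5*1/6² = 4/5
CG = +√(4/5) = +0.894427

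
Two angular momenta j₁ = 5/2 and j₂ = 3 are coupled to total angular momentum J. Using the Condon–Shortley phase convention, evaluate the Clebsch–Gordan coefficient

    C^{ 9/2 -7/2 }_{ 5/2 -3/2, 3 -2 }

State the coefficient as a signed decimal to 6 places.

√[10·1!4!5!/11! · 1!4!1!5!1!8!] = √(921600/11)
  +(−1)^0/∏(0,1,4,1,0,4)! = 1/576  (running 1/576)
  +(−1)^1/∏(1,0,3,0,1,5)! = -1/720  (running 1/2880)
⟨..|..⟩ = √(921600/11)·(1/2880) = +0.100504

+√(1/99) = +0.100504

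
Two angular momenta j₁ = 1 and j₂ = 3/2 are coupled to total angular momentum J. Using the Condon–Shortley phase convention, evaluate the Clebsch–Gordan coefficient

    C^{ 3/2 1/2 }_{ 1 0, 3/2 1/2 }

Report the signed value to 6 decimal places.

−√(1/15) = -0.258199

j₁+j₂−J=1  J+j₁−j₂=1  J−j₁+j₂=2  j₁+j₂+J+1=5
(j₁±m₁, j₂±m₂, J±M) = (1,1,2,1,2,1)
P² = 4/15
sum k=0..1:
  [0] +1/2 = 1/2
  [1] −1/1 = -1
S = -1/2
C² = P²·S² = 1/15 ; C = -0.258199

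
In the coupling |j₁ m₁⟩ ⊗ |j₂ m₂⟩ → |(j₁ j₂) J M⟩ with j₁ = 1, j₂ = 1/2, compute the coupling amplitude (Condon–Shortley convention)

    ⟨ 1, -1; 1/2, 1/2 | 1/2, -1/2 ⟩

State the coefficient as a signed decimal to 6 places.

j₁+j₂−J=1  J+j₁−j₂=1  J−j₁+j₂=0  j₁+j₂+J+1=3
(j₁±m₁, j₂±m₂, J±M) = (0,2,1,0,0,1)
P² = 2/3
sum k=1..1:
  [1] −1/1 = -1
S = -1
C² = P²·S² = 2/3 ; C = -0.816497

−√(2/3) ≈ -0.816497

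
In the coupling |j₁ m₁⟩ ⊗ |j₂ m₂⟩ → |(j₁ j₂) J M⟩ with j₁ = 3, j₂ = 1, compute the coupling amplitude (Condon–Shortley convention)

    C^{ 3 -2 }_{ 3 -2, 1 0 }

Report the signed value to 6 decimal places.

−√(1/3) = -0.577350

j₁+j₂−J=1  J+j₁−j₂=5  J−j₁+j₂=1  j₁+j₂+J+1=8
(j₁±m₁, j₂±m₂, J±M) = (1,5,1,1,1,5)
P² = 300
sum k=0..1:
  [0] +1/120 = 1/120
  [1] −1/24 = -1/24
S = -1/30
C² = P²·S² = 1/3 ; C = -0.577350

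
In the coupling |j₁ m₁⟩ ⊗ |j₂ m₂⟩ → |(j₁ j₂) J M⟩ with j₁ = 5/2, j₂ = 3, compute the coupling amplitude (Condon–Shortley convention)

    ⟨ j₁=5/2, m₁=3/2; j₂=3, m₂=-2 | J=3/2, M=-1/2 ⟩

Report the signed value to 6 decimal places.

−√(1/21) ≈ -0.218218

√[4·4!1!2!/8! · 4!1!1!5!1!2!] = √(192/7)
  +(−1)^0/∏(0,4,1,1,0,1)! = 1/24  (running 1/24)
  +(−1)^1/∏(1,3,0,0,1,2)! = -1/12  (running -1/24)
⟨..|..⟩ = √(192/7)·(-1/24) = -0.218218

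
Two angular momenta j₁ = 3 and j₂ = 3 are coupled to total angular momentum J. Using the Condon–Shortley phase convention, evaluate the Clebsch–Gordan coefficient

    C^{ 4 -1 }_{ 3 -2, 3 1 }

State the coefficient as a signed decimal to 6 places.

j₁+j₂−J=2  J+j₁−j₂=4  J−j₁+j₂=4  j₁+j₂+J+1=11
(j₁±m₁, j₂±m₂, J±M) = (1,5,4,2,3,5)
P² = 82944/77
sum k=1..2:
  [1] −1/144 = -1/144
  [2] +1/48 = 1/48
S = 1/72
C² = P²·S² = 16/77 ; C = +0.455842

+0.455842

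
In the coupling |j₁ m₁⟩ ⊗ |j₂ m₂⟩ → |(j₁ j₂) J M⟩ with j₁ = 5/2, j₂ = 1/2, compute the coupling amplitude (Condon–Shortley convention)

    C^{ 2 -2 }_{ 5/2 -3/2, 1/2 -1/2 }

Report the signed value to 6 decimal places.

√[5·1!4!0!/6! · 1!4!0!1!0!4!] = √(96)
  +(−1)^0/∏(0,1,4,0,0,0)! = 1/24  (running 1/24)
⟨..|..⟩ = √(96)·(1/24) = +0.408248

+0.408248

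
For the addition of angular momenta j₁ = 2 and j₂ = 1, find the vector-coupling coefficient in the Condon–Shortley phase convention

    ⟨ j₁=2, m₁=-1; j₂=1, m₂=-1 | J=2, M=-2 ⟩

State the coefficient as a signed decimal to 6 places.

+0.577350

triangle: 1!·3!·1!/6! = 6/720
(j±m)!: 1!·3!·0!·2!·0!·4! = 288
prefactor² = (2J+1)·Δ·N² = 12
  k=0: +1/(0!·1!·3!·0!·0!·1!) = 1/6
Σ = 1/6  ⇒  CG² = 12·1/6² = 1/3
CG = +√(1/3) = +0.577350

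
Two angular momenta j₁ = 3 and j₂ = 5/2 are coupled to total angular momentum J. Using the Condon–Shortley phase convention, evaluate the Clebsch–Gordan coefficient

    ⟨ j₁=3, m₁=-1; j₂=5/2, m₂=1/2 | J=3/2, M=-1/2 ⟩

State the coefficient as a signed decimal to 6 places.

√[4·4!2!1!/8! · 2!4!3!2!1!2!] = √(192/35)
  +(−1)^2/∏(2,2,2,1,0,0)! = 1/8  (running 1/8)
  +(−1)^3/∏(3,1,1,0,1,1)! = -1/6  (running -1/24)
⟨..|..⟩ = √(192/35)·(-1/24) = -0.097590

−√(1/105) = -0.097590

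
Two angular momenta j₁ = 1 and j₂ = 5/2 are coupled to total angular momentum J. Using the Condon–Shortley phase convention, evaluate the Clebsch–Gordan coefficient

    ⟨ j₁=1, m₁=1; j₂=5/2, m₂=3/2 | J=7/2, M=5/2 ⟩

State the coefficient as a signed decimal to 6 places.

√[8·0!2!5!/8! · 2!0!4!1!6!1!] = √(11520/7)
  +(−1)^0/∏(0,0,0,4,2,1)! = 1/48  (running 1/48)
⟨..|..⟩ = √(11520/7)·(1/48) = +0.845154

+√(5/7) ≈ +0.845154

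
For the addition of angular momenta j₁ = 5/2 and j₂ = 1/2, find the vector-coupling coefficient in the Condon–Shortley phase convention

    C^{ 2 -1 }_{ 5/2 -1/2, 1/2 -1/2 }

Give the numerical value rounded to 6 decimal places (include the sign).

+√(1/3) = +0.577350

j₁+j₂−J=1  J+j₁−j₂=4  J−j₁+j₂=0  j₁+j₂+J+1=6
(j₁±m₁, j₂±m₂, J±M) = (2,3,0,1,1,3)
P² = 12
sum k=0..0:
  [0] +1/6 = 1/6
S = 1/6
C² = P²·S² = 1/3 ; C = +0.577350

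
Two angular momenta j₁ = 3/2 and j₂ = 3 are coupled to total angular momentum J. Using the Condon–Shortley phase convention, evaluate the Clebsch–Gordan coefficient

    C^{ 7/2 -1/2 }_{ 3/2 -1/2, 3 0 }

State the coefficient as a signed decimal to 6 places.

√[8·1!2!5!/9! · 1!2!3!3!3!4!] = √(384/7)
  +(−1)^0/∏(0,1,2,3,0,2)! = 1/24  (running 1/24)
  +(−1)^1/∏(1,0,1,2,1,3)! = -1/12  (running -1/24)
⟨..|..⟩ = √(384/7)·(-1/24) = -0.308607

-0.308607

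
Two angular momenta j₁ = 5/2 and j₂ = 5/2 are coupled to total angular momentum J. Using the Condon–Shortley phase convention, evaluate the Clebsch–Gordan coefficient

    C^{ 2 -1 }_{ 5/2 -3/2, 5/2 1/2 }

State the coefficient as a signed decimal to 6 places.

+√(1/7) ≈ +0.377964

√[5·3!2!2!/8! · 1!4!3!2!1!3!] = √(36/7)
  +(−1)^2/∏(2,1,2,1,0,1)! = 1/4  (running 1/4)
  +(−1)^3/∏(3,0,1,0,1,2)! = -1/12  (running 1/6)
⟨..|..⟩ = √(36/7)·(1/6) = +0.377964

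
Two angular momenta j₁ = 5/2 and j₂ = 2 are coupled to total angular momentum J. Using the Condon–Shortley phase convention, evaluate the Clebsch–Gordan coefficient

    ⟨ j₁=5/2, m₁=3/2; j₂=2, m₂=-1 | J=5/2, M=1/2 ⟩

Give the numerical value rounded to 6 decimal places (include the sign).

+0.414039

triangle: 2!·3!·2!/8! = 24/40320
(j±m)!: 4!·1!·1!·3!·3!·2! = 1728
prefactor² = (2J+1)·Δ·N² = 216/35
  k=0: +1/(0!·2!·1!·1!·2!·1!) = 1/4
  k=1: −1/(1!·1!·0!·0!·3!·2!) = -1/12
Σ = 1/6  ⇒  CG² = 216/35·1/6² = 6/35
CG = +√(6/35) = +0.414039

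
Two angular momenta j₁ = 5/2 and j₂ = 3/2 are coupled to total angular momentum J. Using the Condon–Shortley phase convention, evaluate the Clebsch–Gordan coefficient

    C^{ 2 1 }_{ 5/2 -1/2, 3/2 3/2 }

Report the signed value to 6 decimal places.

+√(9/28) ≈ +0.566947

√[5·2!3!1!/7! · 2!3!3!0!3!1!] = √(36/7)
  +(−1)^2/∏(2,0,1,1,2,0)! = 1/4  (running 1/4)
⟨..|..⟩ = √(36/7)·(1/4) = +0.566947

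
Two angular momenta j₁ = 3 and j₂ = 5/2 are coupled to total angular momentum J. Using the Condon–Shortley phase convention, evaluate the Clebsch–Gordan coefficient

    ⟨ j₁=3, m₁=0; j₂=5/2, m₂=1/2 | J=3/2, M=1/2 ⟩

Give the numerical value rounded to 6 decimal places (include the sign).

triangle: 4!*2!*1!/8! = 48/40320
(j±m)!: 3!*3!*3!*2!*2!*1! = 864
prefactor² = (2J+1)*Δ*N² = 144/35
  k=2: +1/(2!*2!*1!*1!*1!*0!) = 1/4
  k=3: −1/(3!*1!*0!*0!*2!*1!) = -1/12
Σ = 1/6  ⇒  CG² = 144/35*1/6² = 4/35
CG = +√(4/35) = +0.338062

+√(4/35) = +0.338062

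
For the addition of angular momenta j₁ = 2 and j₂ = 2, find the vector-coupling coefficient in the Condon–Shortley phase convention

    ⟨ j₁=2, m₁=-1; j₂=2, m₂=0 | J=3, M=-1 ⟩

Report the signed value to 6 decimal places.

j₁+j₂−J=1  J+j₁−j₂=3  J−j₁+j₂=3  j₁+j₂+J+1=8
(j₁±m₁, j₂±m₂, J±M) = (1,3,2,2,2,4)
P² = 36/5
sum k=0..1:
  [0] +1/12 = 1/12
  [1] −1/4 = -1/4
S = -1/6
C² = P²·S² = 1/5 ; C = -0.447214

-0.447214  (= −√(1/5))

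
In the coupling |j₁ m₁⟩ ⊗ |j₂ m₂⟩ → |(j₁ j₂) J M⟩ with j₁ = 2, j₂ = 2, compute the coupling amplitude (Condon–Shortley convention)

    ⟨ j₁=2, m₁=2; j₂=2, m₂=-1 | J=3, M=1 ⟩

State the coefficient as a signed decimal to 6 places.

+0.547723  (= +√(3/10))

j₁+j₂−J=1  J+j₁−j₂=3  J−j₁+j₂=3  j₁+j₂+J+1=8
(j₁±m₁, j₂±m₂, J±M) = (4,0,1,3,4,2)
P² = 216/5
sum k=0..0:
  [0] +1/12 = 1/12
S = 1/12
C² = P²·S² = 3/10 ; C = +0.547723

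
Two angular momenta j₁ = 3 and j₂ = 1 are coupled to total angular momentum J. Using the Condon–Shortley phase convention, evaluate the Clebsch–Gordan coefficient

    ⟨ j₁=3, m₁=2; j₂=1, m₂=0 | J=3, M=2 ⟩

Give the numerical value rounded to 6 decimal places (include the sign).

+√(1/3) = +0.577350

j₁+j₂−J=1  J+j₁−j₂=5  J−j₁+j₂=1  j₁+j₂+J+1=8
(j₁±m₁, j₂±m₂, J±M) = (5,1,1,1,5,1)
P² = 300
sum k=0..1:
  [0] +1/24 = 1/24
  [1] −1/120 = -1/120
S = 1/30
C² = P²·S² = 1/3 ; C = +0.577350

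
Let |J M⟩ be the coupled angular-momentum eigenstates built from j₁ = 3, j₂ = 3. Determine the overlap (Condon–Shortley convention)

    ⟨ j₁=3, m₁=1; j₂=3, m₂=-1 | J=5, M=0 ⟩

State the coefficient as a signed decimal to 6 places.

+√(25/84) = +0.545545

√[11·1!5!5!/12! · 4!2!2!4!5!5!] = √(76800/7)
  +(−1)^0/∏(0,1,2,2,3,3)! = 1/144  (running 1/144)
  +(−1)^1/∏(1,0,1,1,4,4)! = -1/576  (running 1/192)
⟨..|..⟩ = √(76800/7)·(1/192) = +0.545545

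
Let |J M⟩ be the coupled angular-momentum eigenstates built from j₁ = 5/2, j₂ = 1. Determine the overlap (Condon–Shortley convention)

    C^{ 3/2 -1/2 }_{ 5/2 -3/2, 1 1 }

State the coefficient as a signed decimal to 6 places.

triangle: 2!*3!*0!/6! = 12/720
(j±m)!: 1!*4!*2!*0!*1!*2! = 96
prefactor² = (2J+1)*Δ*N² = 32/5
  k=2: +1/(2!*0!*2!*0!*1!*0!) = 1/4
Σ = 1/4  ⇒  CG² = 32/5*1/4² = 2/5
CG = +√(2/5) = +0.632456

+√(2/5) = +0.632456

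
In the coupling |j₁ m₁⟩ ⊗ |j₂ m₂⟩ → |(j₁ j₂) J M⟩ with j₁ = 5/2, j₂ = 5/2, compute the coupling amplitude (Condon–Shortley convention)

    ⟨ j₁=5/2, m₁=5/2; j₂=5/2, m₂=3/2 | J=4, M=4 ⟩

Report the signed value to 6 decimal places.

√[9·1!4!4!/10! · 5!0!4!1!8!0!] = √(165888)
  +(−1)^0/∏(0,1,0,4,4,0)! = 1/576  (running 1/576)
⟨..|..⟩ = √(165888)·(1/576) = +0.707107

+√(1/2) = +0.707107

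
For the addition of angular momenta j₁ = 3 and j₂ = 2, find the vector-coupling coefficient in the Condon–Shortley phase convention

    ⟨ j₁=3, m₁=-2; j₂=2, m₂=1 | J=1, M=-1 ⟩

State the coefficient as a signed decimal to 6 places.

√[3·4!2!0!/7! · 1!5!3!1!0!2!] = √(288/7)
  +(−1)^3/∏(3,1,2,0,0,0)! = -1/12  (running -1/12)
⟨..|..⟩ = √(288/7)·(-1/12) = -0.534522

-0.534522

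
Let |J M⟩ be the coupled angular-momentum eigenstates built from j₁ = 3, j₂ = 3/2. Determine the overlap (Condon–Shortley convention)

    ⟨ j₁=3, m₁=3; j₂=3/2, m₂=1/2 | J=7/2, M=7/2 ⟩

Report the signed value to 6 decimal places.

triangle: 1!·5!·2!/9! = 240/362880
(j±m)!: 6!·0!·2!·1!·7!·0! = 7257600
prefactor² = (2J+1)·Δ·N² = 38400
  k=0: +1/(0!·1!·0!·2!·5!·0!) = 1/240
Σ = 1/240  ⇒  CG² = 38400·1/240² = 2/3
CG = +√(2/3) = +0.816497

+√(2/3) = +0.816497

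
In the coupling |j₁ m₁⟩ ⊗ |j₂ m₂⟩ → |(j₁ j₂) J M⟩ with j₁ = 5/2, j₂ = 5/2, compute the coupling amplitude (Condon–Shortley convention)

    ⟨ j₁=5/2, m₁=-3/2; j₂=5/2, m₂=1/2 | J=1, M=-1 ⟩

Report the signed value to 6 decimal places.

√[3·4!1!1!/7! · 1!4!3!2!0!2!] = √(288/35)
  +(−1)^3/∏(3,1,1,0,0,1)! = -1/6  (running -1/6)
⟨..|..⟩ = √(288/35)·(-1/6) = -0.478091

-0.478091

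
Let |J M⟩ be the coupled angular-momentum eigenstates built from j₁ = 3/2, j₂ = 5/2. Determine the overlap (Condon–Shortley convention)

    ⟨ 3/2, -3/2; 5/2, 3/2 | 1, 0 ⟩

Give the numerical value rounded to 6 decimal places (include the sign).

-0.447214  (= −√(1/5))

triangle: 3!·0!·2!/6! = 12/720
(j±m)!: 0!·3!·4!·1!·1!·1! = 144
prefactor² = (2J+1)·Δ·N² = 36/5
  k=3: −1/(3!·0!·0!·1!·0!·1!) = -1/6
Σ = -1/6  ⇒  CG² = 36/5·(-1/6)² = 1/5
CG = −√(1/5) = -0.447214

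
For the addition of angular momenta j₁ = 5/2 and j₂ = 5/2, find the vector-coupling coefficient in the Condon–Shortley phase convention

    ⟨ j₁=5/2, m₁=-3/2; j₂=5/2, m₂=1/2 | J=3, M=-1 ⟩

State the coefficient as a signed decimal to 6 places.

+0.182574

√[7·2!3!3!/9! · 1!4!3!2!2!4!] = √(96/5)
  +(−1)^1/∏(1,1,3,2,0,1)! = -1/12  (running -1/12)
  +(−1)^2/∏(2,0,2,1,1,2)! = 1/8  (running 1/24)
⟨..|..⟩ = √(96/5)·(1/24) = +0.182574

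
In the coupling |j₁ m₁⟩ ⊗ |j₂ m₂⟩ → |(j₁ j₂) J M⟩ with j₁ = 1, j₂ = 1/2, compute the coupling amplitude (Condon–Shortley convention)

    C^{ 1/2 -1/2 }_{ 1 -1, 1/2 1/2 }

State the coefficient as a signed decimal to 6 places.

−√(2/3) = -0.816497

j₁+j₂−J=1  J+j₁−j₂=1  J−j₁+j₂=0  j₁+j₂+J+1=3
(j₁±m₁, j₂±m₂, J±M) = (0,2,1,0,0,1)
P² = 2/3
sum k=1..1:
  [1] −1/1 = -1
S = -1
C² = P²·S² = 2/3 ; C = -0.816497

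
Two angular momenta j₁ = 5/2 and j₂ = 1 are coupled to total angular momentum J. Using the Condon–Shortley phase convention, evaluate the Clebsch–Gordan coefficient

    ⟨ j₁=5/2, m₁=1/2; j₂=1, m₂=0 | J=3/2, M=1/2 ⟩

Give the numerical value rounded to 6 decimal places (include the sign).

−√(2/5) ≈ -0.632456

√[4·2!3!0!/6! · 3!2!1!1!2!1!] = √(8/5)
  +(−1)^1/∏(1,1,1,0,2,0)! = -1/2  (running -1/2)
⟨..|..⟩ = √(8/5)·(-1/2) = -0.632456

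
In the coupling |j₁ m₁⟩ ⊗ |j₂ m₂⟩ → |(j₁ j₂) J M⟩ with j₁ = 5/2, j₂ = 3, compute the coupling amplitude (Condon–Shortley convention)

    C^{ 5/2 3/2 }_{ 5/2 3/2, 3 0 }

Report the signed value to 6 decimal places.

triangle: 3!·2!·3!/9! = 72/362880
(j±m)!: 4!·1!·3!·3!·4!·1! = 20736
prefactor² = (2J+1)·Δ·N² = 864/35
  k=0: +1/(0!·3!·1!·3!·1!·0!) = 1/36
  k=1: −1/(1!·2!·0!·2!·2!·1!) = -1/8
Σ = -7/72  ⇒  CG² = 864/35·(-7/72)² = 7/30
CG = −√(7/30) = -0.483046

−√(7/30) = -0.483046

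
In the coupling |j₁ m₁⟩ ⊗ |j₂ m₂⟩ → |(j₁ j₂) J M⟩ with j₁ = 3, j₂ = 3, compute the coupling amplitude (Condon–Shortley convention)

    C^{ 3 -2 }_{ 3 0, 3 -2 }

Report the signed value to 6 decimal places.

√[7·3!3!3!/10! · 3!3!1!5!1!5!] = √(216)
  +(−1)^0/∏(0,3,3,1,0,2)! = 1/72  (running 1/72)
  +(−1)^1/∏(1,2,2,0,1,3)! = -1/24  (running -1/36)
⟨..|..⟩ = √(216)·(-1/36) = -0.408248

−√(1/6) ≈ -0.408248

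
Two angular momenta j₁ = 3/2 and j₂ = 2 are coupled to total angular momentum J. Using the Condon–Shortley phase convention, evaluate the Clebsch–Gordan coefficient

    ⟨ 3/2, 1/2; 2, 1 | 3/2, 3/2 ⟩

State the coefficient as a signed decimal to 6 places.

√[4·2!1!2!/6! · 2!1!3!1!3!0!] = √(8/5)
  +(−1)^1/∏(1,1,0,2,1,0)! = -1/2  (running -1/2)
⟨..|..⟩ = √(8/5)·(-1/2) = -0.632456

-0.632456  (= −√(2/5))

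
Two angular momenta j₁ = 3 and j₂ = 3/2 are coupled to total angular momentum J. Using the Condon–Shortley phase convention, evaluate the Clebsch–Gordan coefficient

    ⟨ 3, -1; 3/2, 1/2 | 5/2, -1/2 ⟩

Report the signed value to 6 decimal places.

triangle: 2!·4!·1!/8! = 48/40320
(j±m)!: 2!·4!·2!·1!·2!·3! = 1152
prefactor² = (2J+1)·Δ·N² = 288/35
  k=1: −1/(1!·1!·3!·1!·1!·0!) = -1/6
  k=2: +1/(2!·0!·2!·0!·2!·1!) = 1/8
Σ = -1/24  ⇒  CG² = 288/35·(-1/24)² = 1/70
CG = −√(1/70) = -0.119523

-0.119523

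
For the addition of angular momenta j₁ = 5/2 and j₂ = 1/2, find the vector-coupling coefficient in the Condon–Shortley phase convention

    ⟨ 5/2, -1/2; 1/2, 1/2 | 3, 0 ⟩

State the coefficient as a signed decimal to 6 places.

√[7·0!5!1!/7! · 2!3!1!0!3!3!] = √(72)
  +(−1)^0/∏(0,0,3,1,2,0)! = 1/12  (running 1/12)
⟨..|..⟩ = √(72)·(1/12) = +0.707107

+√(1/2) = +0.707107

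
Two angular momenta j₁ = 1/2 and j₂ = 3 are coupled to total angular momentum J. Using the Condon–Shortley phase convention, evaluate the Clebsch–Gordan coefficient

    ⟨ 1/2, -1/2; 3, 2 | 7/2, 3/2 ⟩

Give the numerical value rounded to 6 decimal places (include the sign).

j₁+j₂−J=0  J+j₁−j₂=1  J−j₁+j₂=6  j₁+j₂+J+1=8
(j₁±m₁, j₂±m₂, J±M) = (0,1,5,1,5,2)
P² = 28800/7
sum k=0..0:
  [0] +1/120 = 1/120
S = 1/120
C² = P²·S² = 2/7 ; C = +0.534522

+√(2/7) = +0.534522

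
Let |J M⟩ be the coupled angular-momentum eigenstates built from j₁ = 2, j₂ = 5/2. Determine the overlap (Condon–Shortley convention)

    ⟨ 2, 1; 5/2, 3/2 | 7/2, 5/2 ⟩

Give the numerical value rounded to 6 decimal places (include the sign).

-0.125988

j₁+j₂−J=1  J+j₁−j₂=3  J−j₁+j₂=4  j₁+j₂+J+1=9
(j₁±m₁, j₂±m₂, J±M) = (3,1,4,1,6,1)
P² = 2304/7
sum k=0..1:
  [0] +1/48 = 1/48
  [1] −1/36 = -1/36
S = -1/144
C² = P²·S² = 1/63 ; C = -0.125988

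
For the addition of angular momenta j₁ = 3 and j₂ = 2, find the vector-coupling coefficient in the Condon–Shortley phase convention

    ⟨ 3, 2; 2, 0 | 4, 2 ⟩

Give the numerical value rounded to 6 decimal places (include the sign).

+√(12/35) ≈ +0.585540

j₁+j₂−J=1  J+j₁−j₂=5  J−j₁+j₂=3  j₁+j₂+J+1=10
(j₁±m₁, j₂±m₂, J±M) = (5,1,2,2,6,2)
P² = 8640/7
sum k=0..1:
  [0] +1/48 = 1/48
  [1] −1/240 = -1/240
S = 1/60
C² = P²·S² = 12/35 ; C = +0.585540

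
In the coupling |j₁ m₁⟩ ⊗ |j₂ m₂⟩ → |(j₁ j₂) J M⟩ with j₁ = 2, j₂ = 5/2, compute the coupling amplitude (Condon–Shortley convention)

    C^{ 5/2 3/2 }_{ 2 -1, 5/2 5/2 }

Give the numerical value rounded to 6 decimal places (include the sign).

+0.654654

j₁+j₂−J=2  J+j₁−j₂=2  J−j₁+j₂=3  j₁+j₂+J+1=8
(j₁±m₁, j₂±m₂, J±M) = (1,3,5,0,4,1)
P² = 432/7
sum k=2..2:
  [2] +1/12 = 1/12
S = 1/12
C² = P²·S² = 3/7 ; C = +0.654654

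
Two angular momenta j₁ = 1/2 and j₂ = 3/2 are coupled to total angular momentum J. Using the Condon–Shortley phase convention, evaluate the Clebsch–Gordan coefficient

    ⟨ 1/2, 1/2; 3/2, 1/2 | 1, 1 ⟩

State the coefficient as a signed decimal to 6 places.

√[3·1!0!2!/4! · 1!0!2!1!2!0!] = √(1)
  +(−1)^0/∏(0,1,0,2,0,0)! = 1/2  (running 1/2)
⟨..|..⟩ = √(1)·(1/2) = +0.500000

+0.500000  (= +√(1/4))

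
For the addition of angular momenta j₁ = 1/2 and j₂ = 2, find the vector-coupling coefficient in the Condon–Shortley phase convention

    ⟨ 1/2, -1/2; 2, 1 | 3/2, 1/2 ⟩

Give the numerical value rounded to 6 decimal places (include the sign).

triangle: 1!·0!·3!/5! = 6/120
(j±m)!: 0!·1!·3!·1!·2!·1! = 12
prefactor² = (2J+1)·Δ·N² = 12/5
  k=1: −1/(1!·0!·0!·2!·0!·1!) = -1/2
Σ = -1/2  ⇒  CG² = 12/5·(-1/2)² = 3/5
CG = −√(3/5) = -0.774597

-0.774597  (= −√(3/5))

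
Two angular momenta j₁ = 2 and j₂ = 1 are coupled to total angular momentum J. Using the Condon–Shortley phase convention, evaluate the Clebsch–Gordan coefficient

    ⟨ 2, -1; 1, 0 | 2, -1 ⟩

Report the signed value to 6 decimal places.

-0.408248  (= −√(1/6))

√[5·1!3!1!/6! · 1!3!1!1!1!3!] = √(3/2)
  +(−1)^0/∏(0,1,3,1,0,0)! = 1/6  (running 1/6)
  +(−1)^1/∏(1,0,2,0,1,1)! = -1/2  (running -1/3)
⟨..|..⟩ = √(3/2)·(-1/3) = -0.408248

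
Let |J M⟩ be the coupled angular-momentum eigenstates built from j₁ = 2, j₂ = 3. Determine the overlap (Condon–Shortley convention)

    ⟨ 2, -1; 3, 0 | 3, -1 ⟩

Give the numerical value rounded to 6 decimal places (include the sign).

−√(1/30) ≈ -0.182574

j₁+j₂−J=2  J+j₁−j₂=2  J−j₁+j₂=4  j₁+j₂+J+1=9
(j₁±m₁, j₂±m₂, J±M) = (1,3,3,3,2,4)
P² = 96/5
sum k=1..2:
  [1] −1/8 = -1/8
  [2] +1/12 = 1/12
S = -1/24
C² = P²·S² = 1/30 ; C = -0.182574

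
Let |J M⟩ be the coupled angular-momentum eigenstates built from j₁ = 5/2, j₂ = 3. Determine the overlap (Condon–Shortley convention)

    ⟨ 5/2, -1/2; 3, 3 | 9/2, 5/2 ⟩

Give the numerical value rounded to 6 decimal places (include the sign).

j₁+j₂−J=1  J+j₁−j₂=4  J−j₁+j₂=5  j₁+j₂+J+1=11
(j₁±m₁, j₂±m₂, J±M) = (2,3,6,0,7,2)
P² = 691200/11
sum k=1..1:
  [1] −1/480 = -1/480
S = -1/480
C² = P²·S² = 3/11 ; C = -0.522233

-0.522233  (= −√(3/11))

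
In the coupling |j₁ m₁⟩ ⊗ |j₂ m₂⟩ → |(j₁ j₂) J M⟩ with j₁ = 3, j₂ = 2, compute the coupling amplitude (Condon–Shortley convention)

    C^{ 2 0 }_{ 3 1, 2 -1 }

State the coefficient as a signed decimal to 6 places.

√[5·3!3!1!/8! · 4!2!1!3!2!2!] = √(36/7)
  +(−1)^0/∏(0,3,2,1,1,0)! = 1/12  (running 1/12)
  +(−1)^1/∏(1,2,1,0,2,1)! = -1/4  (running -1/6)
⟨..|..⟩ = √(36/7)·(-1/6) = -0.377964

−√(1/7) ≈ -0.377964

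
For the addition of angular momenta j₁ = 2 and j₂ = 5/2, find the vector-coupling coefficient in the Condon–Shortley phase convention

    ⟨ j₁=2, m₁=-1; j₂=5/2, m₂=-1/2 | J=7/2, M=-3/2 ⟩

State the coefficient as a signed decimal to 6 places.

-0.308607  (= −√(2/21))

√[8·1!3!4!/9! · 1!3!2!3!2!5!] = √(384/7)
  +(−1)^0/∏(0,1,3,2,0,2)! = 1/24  (running 1/24)
  +(−1)^1/∏(1,0,2,1,1,3)! = -1/12  (running -1/24)
⟨..|..⟩ = √(384/7)·(-1/24) = -0.308607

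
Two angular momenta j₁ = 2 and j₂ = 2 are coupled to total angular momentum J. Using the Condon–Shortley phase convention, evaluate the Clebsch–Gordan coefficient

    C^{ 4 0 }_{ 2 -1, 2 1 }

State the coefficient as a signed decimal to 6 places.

j₁+j₂−J=0  J+j₁−j₂=4  J−j₁+j₂=4  j₁+j₂+J+1=9
(j₁±m₁, j₂±m₂, J±M) = (1,3,3,1,4,4)
P² = 10368/35
sum k=0..0:
  [0] +1/36 = 1/36
S = 1/36
C² = P²·S² = 8/35 ; C = +0.478091

+0.478091  (= +√(8/35))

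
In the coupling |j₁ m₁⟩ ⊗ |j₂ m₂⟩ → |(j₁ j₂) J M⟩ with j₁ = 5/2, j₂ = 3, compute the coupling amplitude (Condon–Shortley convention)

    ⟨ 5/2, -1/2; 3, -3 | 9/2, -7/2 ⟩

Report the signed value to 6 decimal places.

+0.696311

j₁+j₂−J=1  J+j₁−j₂=4  J−j₁+j₂=5  j₁+j₂+J+1=11
(j₁±m₁, j₂±m₂, J±M) = (2,3,0,6,1,8)
P² = 2764800/11
sum k=0..0:
  [0] +1/720 = 1/720
S = 1/720
C² = P²·S² = 16/33 ; C = +0.696311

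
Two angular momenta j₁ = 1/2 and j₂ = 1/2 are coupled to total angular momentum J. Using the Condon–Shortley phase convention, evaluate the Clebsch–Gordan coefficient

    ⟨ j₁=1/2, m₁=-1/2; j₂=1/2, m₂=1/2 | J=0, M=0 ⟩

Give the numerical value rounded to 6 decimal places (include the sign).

√[1·1!0!0!/2! · 0!1!1!0!0!0!] = √(1/2)
  +(−1)^1/∏(1,0,0,0,0,0)! = -1  (running -1)
⟨..|..⟩ = √(1/2)·(-1) = -0.707107

-0.707107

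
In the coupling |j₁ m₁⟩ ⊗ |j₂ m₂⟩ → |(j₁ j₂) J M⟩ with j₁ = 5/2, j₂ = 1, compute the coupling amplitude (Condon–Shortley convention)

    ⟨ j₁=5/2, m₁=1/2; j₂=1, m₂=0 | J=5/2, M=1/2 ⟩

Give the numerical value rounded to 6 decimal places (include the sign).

triangle: 1!×4!×1!/7! = 24/5040
(j±m)!: 3!×2!×1!×1!×3!×2! = 144
prefactor² = (2J+1)×Δ×N² = 144/35
  k=0: +1/(0!×1!×2!×1!×2!×0!) = 1/4
  k=1: −1/(1!×0!×1!×0!×3!×1!) = -1/6
Σ = 1/12  ⇒  CG² = 144/35×1/12² = 1/35
CG = +√(1/35) = +0.169031

+√(1/35) = +0.169031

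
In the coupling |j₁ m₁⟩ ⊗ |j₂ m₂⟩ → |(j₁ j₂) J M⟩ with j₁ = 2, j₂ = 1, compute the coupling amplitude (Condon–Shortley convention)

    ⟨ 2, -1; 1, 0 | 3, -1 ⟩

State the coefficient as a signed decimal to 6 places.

+√(8/15) ≈ +0.730297

√[7·0!4!2!/7! · 1!3!1!1!2!4!] = √(96/5)
  +(−1)^0/∏(0,0,3,1,1,1)! = 1/6  (running 1/6)
⟨..|..⟩ = √(96/5)·(1/6) = +0.730297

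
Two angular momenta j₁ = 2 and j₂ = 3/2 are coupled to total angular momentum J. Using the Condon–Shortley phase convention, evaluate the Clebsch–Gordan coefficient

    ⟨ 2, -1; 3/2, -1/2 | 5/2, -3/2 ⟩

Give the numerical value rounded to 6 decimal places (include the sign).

-0.169031  (= −√(1/35))

j₁+j₂−J=1  J+j₁−j₂=3  J−j₁+j₂=2  j₁+j₂+J+1=7
(j₁±m₁, j₂±m₂, J±M) = (1,3,1,2,1,4)
P² = 144/35
sum k=0..1:
  [0] +1/6 = 1/6
  [1] −1/4 = -1/4
S = -1/12
C² = P²·S² = 1/35 ; C = -0.169031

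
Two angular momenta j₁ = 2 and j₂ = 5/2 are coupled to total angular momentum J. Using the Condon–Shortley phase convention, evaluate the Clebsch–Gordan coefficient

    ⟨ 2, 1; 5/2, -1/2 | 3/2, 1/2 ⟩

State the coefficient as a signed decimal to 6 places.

triangle: 3!·1!·2!/7! = 12/5040
(j±m)!: 3!·1!·2!·3!·2!·1! = 144
prefactor² = (2J+1)·Δ·N² = 48/35
  k=0: +1/(0!·3!·1!·2!·0!·0!) = 1/12
  k=1: −1/(1!·2!·0!·1!·1!·1!) = -1/2
Σ = -5/12  ⇒  CG² = 48/35·(-5/12)² = 5/21
CG = −√(5/21) = -0.487950

−√(5/21) ≈ -0.487950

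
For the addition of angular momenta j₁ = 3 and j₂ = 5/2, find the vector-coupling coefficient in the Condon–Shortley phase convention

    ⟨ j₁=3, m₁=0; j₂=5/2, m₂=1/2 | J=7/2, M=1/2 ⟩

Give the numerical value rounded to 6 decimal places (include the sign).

√[8·2!4!3!/10! · 3!3!3!2!4!3!] = √(6912/175)
  +(−1)^0/∏(0,2,3,3,1,0)! = 1/72  (running 1/72)
  +(−1)^1/∏(1,1,2,2,2,1)! = -1/8  (running -1/9)
  +(−1)^2/∏(2,0,1,1,3,2)! = 1/24  (running -5/72)
⟨..|..⟩ = √(6912/175)·(-5/72) = -0.436436

−√(4/21) ≈ -0.436436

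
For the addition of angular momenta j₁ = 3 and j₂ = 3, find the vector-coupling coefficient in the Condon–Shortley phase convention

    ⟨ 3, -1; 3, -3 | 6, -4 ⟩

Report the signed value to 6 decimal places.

j₁+j₂−J=0  J+j₁−j₂=6  J−j₁+j₂=6  j₁+j₂+J+1=13
(j₁±m₁, j₂±m₂, J±M) = (2,4,0,6,2,10)
P² = 2985984000/11
sum k=0..0:
  [0] +1/34560 = 1/34560
S = 1/34560
C² = P²·S² = 5/22 ; C = +0.476731

+0.476731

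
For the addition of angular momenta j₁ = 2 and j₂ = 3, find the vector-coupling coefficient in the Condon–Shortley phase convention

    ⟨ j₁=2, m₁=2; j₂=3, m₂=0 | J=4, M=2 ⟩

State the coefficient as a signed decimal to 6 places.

triangle: 1!×3!×5!/10! = 720/3628800
(j±m)!: 4!×0!×3!×3!×6!×2! = 1244160
prefactor² = (2J+1)×Δ×N² = 15552/7
  k=0: +1/(0!×1!×0!×3!×3!×2!) = 1/72
Σ = 1/72  ⇒  CG² = 15552/7×1/72² = 3/7
CG = +√(3/7) = +0.654654

+√(3/7) ≈ +0.654654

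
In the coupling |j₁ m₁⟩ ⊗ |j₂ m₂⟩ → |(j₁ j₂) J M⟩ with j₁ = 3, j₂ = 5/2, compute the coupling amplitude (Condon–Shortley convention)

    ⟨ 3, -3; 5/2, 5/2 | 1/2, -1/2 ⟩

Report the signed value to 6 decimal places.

-0.534522  (= −√(2/7))

j₁+j₂−J=5  J+j₁−j₂=1  J−j₁+j₂=0  j₁+j₂+J+1=7
(j₁±m₁, j₂±m₂, J±M) = (0,6,5,0,0,1)
P² = 28800/7
sum k=5..5:
  [5] −1/120 = -1/120
S = -1/120
C² = P²·S² = 2/7 ; C = -0.534522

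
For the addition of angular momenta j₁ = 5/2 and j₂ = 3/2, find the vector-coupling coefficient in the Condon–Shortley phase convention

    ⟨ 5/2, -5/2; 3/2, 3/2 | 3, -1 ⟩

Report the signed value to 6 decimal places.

-0.353553  (= −√(1/8))

j₁+j₂−J=1  J+j₁−j₂=4  J−j₁+j₂=2  j₁+j₂+J+1=8
(j₁±m₁, j₂±m₂, J±M) = (0,5,3,0,2,4)
P² = 288
sum k=1..1:
  [1] −1/48 = -1/48
S = -1/48
C² = P²·S² = 1/8 ; C = -0.353553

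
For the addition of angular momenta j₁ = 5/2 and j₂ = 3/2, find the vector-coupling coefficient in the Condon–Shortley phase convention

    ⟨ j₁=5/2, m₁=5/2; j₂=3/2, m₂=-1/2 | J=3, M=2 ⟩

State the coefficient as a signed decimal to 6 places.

+√(5/12) ≈ +0.645497

j₁+j₂−J=1  J+j₁−j₂=4  J−j₁+j₂=2  j₁+j₂+J+1=8
(j₁±m₁, j₂±m₂, J±M) = (5,0,1,2,5,1)
P² = 240
sum k=0..0:
  [0] +1/24 = 1/24
S = 1/24
C² = P²·S² = 5/12 ; C = +0.645497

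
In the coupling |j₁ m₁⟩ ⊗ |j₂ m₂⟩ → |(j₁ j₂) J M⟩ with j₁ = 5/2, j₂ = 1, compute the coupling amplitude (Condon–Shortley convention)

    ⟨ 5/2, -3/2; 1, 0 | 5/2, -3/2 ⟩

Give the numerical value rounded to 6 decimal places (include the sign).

√[6·1!4!1!/7! · 1!4!1!1!1!4!] = √(576/35)
  +(−1)^0/∏(0,1,4,1,0,0)! = 1/24  (running 1/24)
  +(−1)^1/∏(1,0,3,0,1,1)! = -1/6  (running -1/8)
⟨..|..⟩ = √(576/35)·(-1/8) = -0.507093

−√(9/35) ≈ -0.507093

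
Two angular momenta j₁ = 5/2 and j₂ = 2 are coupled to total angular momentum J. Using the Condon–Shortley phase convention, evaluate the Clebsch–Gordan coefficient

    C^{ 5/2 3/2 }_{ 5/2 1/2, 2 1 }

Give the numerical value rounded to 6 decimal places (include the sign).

-0.414039  (= −√(6/35))

j₁+j₂−J=2  J+j₁−j₂=3  J−j₁+j₂=2  j₁+j₂+J+1=8
(j₁±m₁, j₂±m₂, J±M) = (3,2,3,1,4,1)
P² = 216/35
sum k=1..2:
  [1] −1/4 = -1/4
  [2] +1/12 = 1/12
S = -1/6
C² = P²·S² = 6/35 ; C = -0.414039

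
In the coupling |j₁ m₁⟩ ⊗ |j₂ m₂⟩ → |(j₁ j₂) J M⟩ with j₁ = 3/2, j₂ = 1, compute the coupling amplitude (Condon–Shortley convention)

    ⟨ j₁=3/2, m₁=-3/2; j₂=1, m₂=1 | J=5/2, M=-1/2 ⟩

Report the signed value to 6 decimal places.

√[6·0!3!2!/6! · 0!3!2!0!2!3!] = √(72/5)
  +(−1)^0/∏(0,0,3,2,0,0)! = 1/12  (running 1/12)
⟨..|..⟩ = √(72/5)·(1/12) = +0.316228

+√(1/10) = +0.316228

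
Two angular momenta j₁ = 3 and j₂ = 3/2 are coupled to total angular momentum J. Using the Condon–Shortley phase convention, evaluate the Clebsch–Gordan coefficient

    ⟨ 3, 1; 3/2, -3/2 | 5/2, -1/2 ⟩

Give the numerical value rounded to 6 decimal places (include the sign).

+0.621059

triangle: 2!·4!·1!/8! = 48/40320
(j±m)!: 4!·2!·0!·3!·2!·3! = 3456
prefactor² = (2J+1)·Δ·N² = 864/35
  k=0: +1/(0!·2!·2!·0!·2!·1!) = 1/8
Σ = 1/8  ⇒  CG² = 864/35·1/8² = 27/70
CG = +√(27/70) = +0.621059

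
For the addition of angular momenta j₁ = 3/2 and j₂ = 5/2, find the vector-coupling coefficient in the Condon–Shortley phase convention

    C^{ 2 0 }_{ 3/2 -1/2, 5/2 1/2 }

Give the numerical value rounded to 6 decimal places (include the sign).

triangle: 2!×1!×3!/7! = 12/5040
(j±m)!: 1!×2!×3!×2!×2!×2! = 96
prefactor² = (2J+1)×Δ×N² = 8/7
  k=1: −1/(1!×1!×1!×2!×0!×1!) = -1/2
  k=2: +1/(2!×0!×0!×1!×1!×2!) = 1/4
Σ = -1/4  ⇒  CG² = 8/7×(-1/4)² = 1/14
CG = −√(1/14) = -0.267261

−√(1/14) = -0.267261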